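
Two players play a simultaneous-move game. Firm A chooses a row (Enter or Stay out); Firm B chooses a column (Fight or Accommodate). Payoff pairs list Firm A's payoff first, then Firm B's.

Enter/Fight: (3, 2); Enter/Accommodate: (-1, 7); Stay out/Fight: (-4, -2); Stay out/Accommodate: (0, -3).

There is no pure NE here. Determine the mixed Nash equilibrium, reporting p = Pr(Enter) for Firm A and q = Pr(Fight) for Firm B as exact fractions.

p = 1/6, q = 1/8

Each player's mixing probability is pinned down by making the *other* player indifferent.
Firm B indifferent between Fight and Accommodate: p·2 + (1−p)·(-2) = p·7 + (1−p)·(-3) ⟹ (-2) + 4p = (-3) + 10p ⟹ p = 1/6.
Firm A indifferent between Enter and Stay out: q·3 + (1−q)·(-1) = q·(-4) + (1−q)·0 ⟹ (-1) + 4q = 0 + (-4)q ⟹ q = 1/8.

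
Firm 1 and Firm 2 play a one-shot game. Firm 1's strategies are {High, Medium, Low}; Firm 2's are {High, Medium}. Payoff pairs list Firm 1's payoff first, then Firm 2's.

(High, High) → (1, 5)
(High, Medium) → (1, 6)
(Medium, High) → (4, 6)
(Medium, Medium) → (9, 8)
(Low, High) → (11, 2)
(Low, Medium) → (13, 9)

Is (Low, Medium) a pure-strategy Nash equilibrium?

Yes

Holding Firm 2 at Medium: Firm 1 gets 13 from Low, versus 1 from High, 9 from Medium. No profitable deviation for Firm 1.
Holding Firm 1 at Low: Firm 2 gets 9 from Medium, versus 2 from High. No profitable deviation for Firm 2 either.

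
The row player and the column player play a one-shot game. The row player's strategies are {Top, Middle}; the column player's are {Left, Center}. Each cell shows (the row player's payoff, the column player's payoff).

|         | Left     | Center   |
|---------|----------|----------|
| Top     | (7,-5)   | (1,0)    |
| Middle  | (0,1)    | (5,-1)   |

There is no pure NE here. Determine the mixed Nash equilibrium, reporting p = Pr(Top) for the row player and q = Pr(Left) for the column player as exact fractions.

Each player's mixing probability is pinned down by making the *other* player indifferent.
The column player indifferent between Left and Center: p·(-5) + (1−p)·1 = p·0 + (1−p)·(-1) ⟹ 1 + (-6)p = (-1) + 1p ⟹ p = 2/7.
The row player indifferent between Top and Middle: q·7 + (1−q)·1 = q·0 + (1−q)·5 ⟹ 1 + 6q = 5 + (-5)q ⟹ q = 4/11.

p = 2/7, q = 4/11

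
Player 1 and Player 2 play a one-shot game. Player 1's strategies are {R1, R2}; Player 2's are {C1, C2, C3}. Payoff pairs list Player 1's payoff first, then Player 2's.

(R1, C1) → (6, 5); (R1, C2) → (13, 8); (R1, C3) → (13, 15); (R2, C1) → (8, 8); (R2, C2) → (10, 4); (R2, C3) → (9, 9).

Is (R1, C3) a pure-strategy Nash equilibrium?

Holding Player 2 at C3: Player 1 gets 13 from R1, versus 9 from R2. No profitable deviation for Player 1.
Holding Player 1 at R1: Player 2 gets 15 from C3, versus 5 from C1, 8 from C2. No profitable deviation for Player 2 either.

Yes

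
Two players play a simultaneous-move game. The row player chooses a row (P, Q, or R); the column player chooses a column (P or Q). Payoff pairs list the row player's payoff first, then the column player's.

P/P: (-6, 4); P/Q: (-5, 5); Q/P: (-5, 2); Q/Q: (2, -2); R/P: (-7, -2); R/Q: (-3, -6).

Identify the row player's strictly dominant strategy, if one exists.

Q

Check whether one of the row player's strategies beats all alternatives regardless of what the opponent does.
Q strictly dominates: vs P: -5 > each of {-6, -7}; vs Q: 2 > each of {-5, -3}.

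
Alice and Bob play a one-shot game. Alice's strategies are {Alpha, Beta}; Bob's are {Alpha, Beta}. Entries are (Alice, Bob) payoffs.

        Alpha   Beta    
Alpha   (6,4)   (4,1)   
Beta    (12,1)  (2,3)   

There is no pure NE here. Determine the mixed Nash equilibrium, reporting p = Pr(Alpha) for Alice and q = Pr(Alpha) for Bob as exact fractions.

In a mixed NE each player is indifferent between their pure strategies, so the opponent's mix sets the indifference.
Bob indifferent between Alpha and Beta: p·4 + (1−p)·1 = p·1 + (1−p)·3 ⟹ 1 + 3p = 3 + (-2)p ⟹ p = 2/5.
Alice indifferent between Alpha and Beta: q·6 + (1−q)·4 = q·12 + (1−q)·2 ⟹ 4 + 2q = 2 + 10q ⟹ q = 1/4.

p = 2/5, q = 1/4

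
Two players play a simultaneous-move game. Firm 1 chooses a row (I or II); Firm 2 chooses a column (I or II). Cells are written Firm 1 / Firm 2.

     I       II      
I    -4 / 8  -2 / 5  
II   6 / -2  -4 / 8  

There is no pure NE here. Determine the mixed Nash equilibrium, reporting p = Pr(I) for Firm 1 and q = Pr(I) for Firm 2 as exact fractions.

In a mixed NE each player is indifferent between their pure strategies, so the opponent's mix sets the indifference.
Firm 2 indifferent between I and II: p·8 + (1−p)·(-2) = p·5 + (1−p)·8 ⟹ (-2) + 10p = 8 + (-3)p ⟹ p = 10/13.
Firm 1 indifferent between I and II: q·(-4) + (1−q)·(-2) = q·6 + (1−q)·(-4) ⟹ (-2) + (-2)q = (-4) + 10q ⟹ q = 1/6.

p = 10/13, q = 1/6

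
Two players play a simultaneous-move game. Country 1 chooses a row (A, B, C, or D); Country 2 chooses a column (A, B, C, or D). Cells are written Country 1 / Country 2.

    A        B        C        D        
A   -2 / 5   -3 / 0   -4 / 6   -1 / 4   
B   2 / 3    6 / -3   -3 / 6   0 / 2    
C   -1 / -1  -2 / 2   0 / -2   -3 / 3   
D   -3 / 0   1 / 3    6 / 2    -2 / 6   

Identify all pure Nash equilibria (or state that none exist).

Check mutual best responses: a cell is a NE iff neither player can gain by unilaterally deviating.
Country 1's best responses — vs A: B (payoff 2); vs B: B (payoff 6); vs C: D (payoff 6); vs D: B (payoff 0).
Country 2's best responses — vs A: C (payoff 6); vs B: C (payoff 6); vs C: D (payoff 3); vs D: D (payoff 6).
No cell has both players best-responding. For instance, Country 1's best reply to A is B, but against B Country 2 prefers C over A.

No pure-strategy Nash equilibrium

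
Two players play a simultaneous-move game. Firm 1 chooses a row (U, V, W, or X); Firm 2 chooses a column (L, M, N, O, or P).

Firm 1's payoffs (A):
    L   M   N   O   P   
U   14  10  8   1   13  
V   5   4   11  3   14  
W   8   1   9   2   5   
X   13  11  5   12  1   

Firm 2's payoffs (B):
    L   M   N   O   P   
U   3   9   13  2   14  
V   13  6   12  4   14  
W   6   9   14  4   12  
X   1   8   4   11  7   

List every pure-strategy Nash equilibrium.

(V, P) and (X, O)

A profile is a Nash equilibrium when each player is best-responding to the other.
Firm 1's best responses — vs L: U (payoff 14); vs M: X (payoff 11); vs N: V (payoff 11); vs O: X (payoff 12); vs P: V (payoff 14).
Firm 2's best responses — vs U: P (payoff 14); vs V: P (payoff 14); vs W: N (payoff 14); vs X: O (payoff 11).
Mutual best responses occur at (V, P) and (X, O); at each, neither player gains by switching.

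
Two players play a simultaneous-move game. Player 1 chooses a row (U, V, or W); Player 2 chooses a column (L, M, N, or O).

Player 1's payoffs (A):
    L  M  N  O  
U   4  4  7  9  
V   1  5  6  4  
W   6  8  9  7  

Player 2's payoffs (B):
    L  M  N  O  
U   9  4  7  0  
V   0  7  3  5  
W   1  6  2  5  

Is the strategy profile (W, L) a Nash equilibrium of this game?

Holding Player 2 at L: Player 1 gets 6 from W, versus 4 from U, 1 from V. No profitable deviation for Player 1.
Holding Player 1 at W: Player 2 gets 1 from L but could get 6 by switching to M. Player 2 has a profitable deviation.

No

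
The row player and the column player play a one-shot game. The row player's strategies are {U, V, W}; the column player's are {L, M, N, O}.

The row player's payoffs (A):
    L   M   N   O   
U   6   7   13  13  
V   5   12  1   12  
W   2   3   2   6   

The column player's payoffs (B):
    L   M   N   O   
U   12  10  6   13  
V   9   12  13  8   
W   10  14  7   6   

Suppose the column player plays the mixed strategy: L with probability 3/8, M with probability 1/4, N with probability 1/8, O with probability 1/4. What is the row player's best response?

U

Compute the row player's expected payoff from each pure strategy against the given mix.
U: (3/8)·6 + (1/4)·7 + (1/8)·13 + (1/4)·13 = 71/8
V: (3/8)·5 + (1/4)·12 + (1/8)·1 + (1/4)·12 = 8
W: (3/8)·2 + (1/4)·3 + (1/8)·2 + (1/4)·6 = 13/4
Highest expected payoff is 71/8, from U.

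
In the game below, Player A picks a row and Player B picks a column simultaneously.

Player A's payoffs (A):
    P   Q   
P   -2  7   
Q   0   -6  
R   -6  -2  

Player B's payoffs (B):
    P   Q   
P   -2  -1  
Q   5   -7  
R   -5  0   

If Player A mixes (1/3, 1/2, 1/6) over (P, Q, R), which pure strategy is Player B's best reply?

P

Player B's best reply maximizes expected payoff against the mix.
P: (1/3)·(-2) + (1/2)·5 + (1/6)·(-5) = 1
Q: (1/3)·(-1) + (1/2)·(-7) + (1/6)·0 = -23/6
Highest expected payoff is 1, from P.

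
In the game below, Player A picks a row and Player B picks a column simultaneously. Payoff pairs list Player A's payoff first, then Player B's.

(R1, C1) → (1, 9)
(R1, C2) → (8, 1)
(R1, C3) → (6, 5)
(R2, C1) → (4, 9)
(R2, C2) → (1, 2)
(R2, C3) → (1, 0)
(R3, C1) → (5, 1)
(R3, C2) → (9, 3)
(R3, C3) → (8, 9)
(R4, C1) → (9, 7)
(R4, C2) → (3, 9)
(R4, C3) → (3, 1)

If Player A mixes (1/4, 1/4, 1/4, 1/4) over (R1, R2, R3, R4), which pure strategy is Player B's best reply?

Player B's best reply maximizes expected payoff against the mix.
C1: (1/4)·9 + (1/4)·9 + (1/4)·1 + (1/4)·7 = 13/2
C2: (1/4)·1 + (1/4)·2 + (1/4)·3 + (1/4)·9 = 15/4
C3: (1/4)·5 + (1/4)·0 + (1/4)·9 + (1/4)·1 = 15/4
Highest expected payoff is 13/2, from C1.

C1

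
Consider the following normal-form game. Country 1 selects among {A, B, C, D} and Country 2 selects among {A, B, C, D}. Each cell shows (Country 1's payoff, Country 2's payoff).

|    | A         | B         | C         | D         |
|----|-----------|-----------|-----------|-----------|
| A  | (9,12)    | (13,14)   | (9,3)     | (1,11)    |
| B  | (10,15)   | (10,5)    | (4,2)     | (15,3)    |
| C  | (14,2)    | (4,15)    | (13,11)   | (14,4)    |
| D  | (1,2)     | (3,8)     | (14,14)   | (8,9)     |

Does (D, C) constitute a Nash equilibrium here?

Yes

Holding Country 2 at C: Country 1 gets 14 from D, versus 9 from A, 4 from B, 13 from C. No profitable deviation for Country 1.
Holding Country 1 at D: Country 2 gets 14 from C, versus 2 from A, 8 from B, 9 from D. No profitable deviation for Country 2 either.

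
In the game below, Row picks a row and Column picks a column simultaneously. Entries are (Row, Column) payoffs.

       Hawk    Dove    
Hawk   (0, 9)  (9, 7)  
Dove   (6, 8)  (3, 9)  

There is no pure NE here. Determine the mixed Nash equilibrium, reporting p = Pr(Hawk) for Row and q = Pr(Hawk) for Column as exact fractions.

p = 1/3, q = 1/2

Each player's mixing probability is pinned down by making the *other* player indifferent.
Column indifferent between Hawk and Dove: p·9 + (1−p)·8 = p·7 + (1−p)·9 ⟹ 8 + 1p = 9 + (-2)p ⟹ p = 1/3.
Row indifferent between Hawk and Dove: q·0 + (1−q)·9 = q·6 + (1−q)·3 ⟹ 9 + (-9)q = 3 + 3q ⟹ q = 1/2.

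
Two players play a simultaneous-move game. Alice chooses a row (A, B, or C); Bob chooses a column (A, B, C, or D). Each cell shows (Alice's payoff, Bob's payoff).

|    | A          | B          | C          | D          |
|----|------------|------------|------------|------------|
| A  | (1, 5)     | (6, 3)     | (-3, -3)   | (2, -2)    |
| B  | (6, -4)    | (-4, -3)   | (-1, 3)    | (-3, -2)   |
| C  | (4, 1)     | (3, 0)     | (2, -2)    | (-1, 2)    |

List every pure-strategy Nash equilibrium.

No pure-strategy Nash equilibrium

A profile is a Nash equilibrium when each player is best-responding to the other.
Alice's best responses — vs A: B (payoff 6); vs B: A (payoff 6); vs C: C (payoff 2); vs D: A (payoff 2).
Bob's best responses — vs A: A (payoff 5); vs B: C (payoff 3); vs C: D (payoff 2).
No cell has both players best-responding. For instance, Alice's best reply to D is A, but against A Bob prefers A over D.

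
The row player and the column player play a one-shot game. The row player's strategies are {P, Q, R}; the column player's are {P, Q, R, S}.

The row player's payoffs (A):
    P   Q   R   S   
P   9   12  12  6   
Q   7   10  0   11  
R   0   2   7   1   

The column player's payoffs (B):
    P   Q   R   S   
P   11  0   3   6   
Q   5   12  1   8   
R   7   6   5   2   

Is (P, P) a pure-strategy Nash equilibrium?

Holding the column player at P: the row player gets 9 from P, versus 7 from Q, 0 from R. No profitable deviation for the row player.
Holding the row player at P: the column player gets 11 from P, versus 0 from Q, 3 from R, 6 from S. No profitable deviation for the column player either.

Yes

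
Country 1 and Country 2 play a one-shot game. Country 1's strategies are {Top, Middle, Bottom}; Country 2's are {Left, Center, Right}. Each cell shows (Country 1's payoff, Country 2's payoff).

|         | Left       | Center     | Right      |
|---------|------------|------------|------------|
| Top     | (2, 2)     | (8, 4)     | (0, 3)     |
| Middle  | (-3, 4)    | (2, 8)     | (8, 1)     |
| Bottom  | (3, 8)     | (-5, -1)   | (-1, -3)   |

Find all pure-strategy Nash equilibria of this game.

Find each player's best response to every opponent strategy; NE are the intersections.
Country 1's best responses — vs Left: Bottom (payoff 3); vs Center: Top (payoff 8); vs Right: Middle (payoff 8).
Country 2's best responses — vs Top: Center (payoff 4); vs Middle: Center (payoff 8); vs Bottom: Left (payoff 8).
Mutual best responses occur at (Top, Center) and (Bottom, Left); at each, neither player gains by switching.

(Top, Center) and (Bottom, Left)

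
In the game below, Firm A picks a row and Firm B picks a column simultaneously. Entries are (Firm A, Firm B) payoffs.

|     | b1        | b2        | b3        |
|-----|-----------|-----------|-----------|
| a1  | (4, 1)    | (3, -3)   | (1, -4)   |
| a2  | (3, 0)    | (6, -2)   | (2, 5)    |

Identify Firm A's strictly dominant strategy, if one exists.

No strictly dominant strategy

Check whether one of Firm A's strategies beats all alternatives regardless of what the opponent does.
a1 is not dominant: against b2, a2 gives 6 > 3.
a2 is not dominant: against b1, a1 gives 4 > 3.
No single strategy is best against every opponent action.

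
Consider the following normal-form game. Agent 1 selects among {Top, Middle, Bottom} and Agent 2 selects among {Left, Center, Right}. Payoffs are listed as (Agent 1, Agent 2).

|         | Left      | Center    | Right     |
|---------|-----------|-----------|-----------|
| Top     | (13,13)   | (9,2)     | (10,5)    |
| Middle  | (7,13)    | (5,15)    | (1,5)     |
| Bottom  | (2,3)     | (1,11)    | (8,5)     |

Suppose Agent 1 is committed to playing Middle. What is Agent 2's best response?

With Agent 1 fixed at Middle, Agent 2's payoffs are: Left → 13, Center → 15, Right → 5.
The maximum is 15, achieved by Center.

Center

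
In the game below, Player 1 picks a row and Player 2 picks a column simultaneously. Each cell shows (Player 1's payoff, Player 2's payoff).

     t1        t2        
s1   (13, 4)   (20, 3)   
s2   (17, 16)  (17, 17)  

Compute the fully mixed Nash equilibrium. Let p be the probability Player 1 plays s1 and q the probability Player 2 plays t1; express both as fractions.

p = 1/2, q = 3/7

Each player's mixing probability is pinned down by making the *other* player indifferent.
Player 2 indifferent between t1 and t2: p·4 + (1−p)·16 = p·3 + (1−p)·17 ⟹ 16 + (-12)p = 17 + (-14)p ⟹ p = 1/2.
Player 1 indifferent between s1 and s2: q·13 + (1−q)·20 = q·17 + (1−q)·17 ⟹ 20 + (-7)q = 17 + 0q ⟹ q = 3/7.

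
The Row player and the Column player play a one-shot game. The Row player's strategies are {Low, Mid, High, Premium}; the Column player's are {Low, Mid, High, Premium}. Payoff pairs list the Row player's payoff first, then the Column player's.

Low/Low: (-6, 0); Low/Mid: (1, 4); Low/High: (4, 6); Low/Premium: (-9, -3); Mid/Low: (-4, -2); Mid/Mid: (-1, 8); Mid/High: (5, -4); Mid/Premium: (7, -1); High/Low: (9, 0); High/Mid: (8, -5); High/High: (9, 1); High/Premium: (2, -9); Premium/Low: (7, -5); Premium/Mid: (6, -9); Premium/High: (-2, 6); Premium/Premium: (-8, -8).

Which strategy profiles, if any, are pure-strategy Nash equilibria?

(High, High)

Check mutual best responses: a cell is a NE iff neither player can gain by unilaterally deviating.
The Row player's best responses — vs Low: High (payoff 9); vs Mid: High (payoff 8); vs High: High (payoff 9); vs Premium: Mid (payoff 7).
The Column player's best responses — vs Low: High (payoff 6); vs Mid: Mid (payoff 8); vs High: High (payoff 1); vs Premium: High (payoff 6).
The only mutual best response is (High, High); neither player gains by switching there.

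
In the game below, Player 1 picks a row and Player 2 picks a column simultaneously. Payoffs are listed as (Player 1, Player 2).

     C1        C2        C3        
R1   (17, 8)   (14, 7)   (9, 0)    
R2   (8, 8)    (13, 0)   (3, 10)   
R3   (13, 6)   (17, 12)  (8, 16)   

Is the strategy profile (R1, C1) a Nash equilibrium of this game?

Yes

Holding Player 2 at C1: Player 1 gets 17 from R1, versus 8 from R2, 13 from R3. No profitable deviation for Player 1.
Holding Player 1 at R1: Player 2 gets 8 from C1, versus 7 from C2, 0 from C3. No profitable deviation for Player 2 either.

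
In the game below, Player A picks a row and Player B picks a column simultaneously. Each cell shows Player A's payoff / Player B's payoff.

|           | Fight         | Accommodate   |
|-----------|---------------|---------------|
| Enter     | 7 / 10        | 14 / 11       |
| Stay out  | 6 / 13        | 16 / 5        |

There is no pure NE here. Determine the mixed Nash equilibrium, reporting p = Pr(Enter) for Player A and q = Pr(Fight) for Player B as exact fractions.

In a mixed NE each player is indifferent between their pure strategies, so the opponent's mix sets the indifference.
Player B indifferent between Fight and Accommodate: p·10 + (1−p)·13 = p·11 + (1−p)·5 ⟹ 13 + (-3)p = 5 + 6p ⟹ p = 8/9.
Player A indifferent between Enter and Stay out: q·7 + (1−q)·14 = q·6 + (1−q)·16 ⟹ 14 + (-7)q = 16 + (-10)q ⟹ q = 2/3.

p = 8/9, q = 2/3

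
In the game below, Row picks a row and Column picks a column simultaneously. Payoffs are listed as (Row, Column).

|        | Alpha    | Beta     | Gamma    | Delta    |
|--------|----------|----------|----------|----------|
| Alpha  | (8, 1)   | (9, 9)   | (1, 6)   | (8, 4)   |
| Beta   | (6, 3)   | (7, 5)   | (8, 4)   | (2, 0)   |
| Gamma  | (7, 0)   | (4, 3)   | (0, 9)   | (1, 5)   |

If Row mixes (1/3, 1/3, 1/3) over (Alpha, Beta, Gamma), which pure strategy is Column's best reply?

Gamma

Column's best reply maximizes expected payoff against the mix.
Alpha: (1/3)·1 + (1/3)·3 + (1/3)·0 = 4/3
Beta: (1/3)·9 + (1/3)·5 + (1/3)·3 = 17/3
Gamma: (1/3)·6 + (1/3)·4 + (1/3)·9 = 19/3
Delta: (1/3)·4 + (1/3)·0 + (1/3)·5 = 3
Highest expected payoff is 19/3, from Gamma.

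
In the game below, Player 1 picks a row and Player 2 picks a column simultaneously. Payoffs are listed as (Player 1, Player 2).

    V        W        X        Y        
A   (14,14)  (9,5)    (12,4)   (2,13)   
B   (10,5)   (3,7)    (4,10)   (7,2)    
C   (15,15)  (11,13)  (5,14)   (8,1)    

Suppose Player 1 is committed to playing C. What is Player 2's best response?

V

With Player 1 fixed at C, Player 2's payoffs are: V → 15, W → 13, X → 14, Y → 1.
The maximum is 15, achieved by V.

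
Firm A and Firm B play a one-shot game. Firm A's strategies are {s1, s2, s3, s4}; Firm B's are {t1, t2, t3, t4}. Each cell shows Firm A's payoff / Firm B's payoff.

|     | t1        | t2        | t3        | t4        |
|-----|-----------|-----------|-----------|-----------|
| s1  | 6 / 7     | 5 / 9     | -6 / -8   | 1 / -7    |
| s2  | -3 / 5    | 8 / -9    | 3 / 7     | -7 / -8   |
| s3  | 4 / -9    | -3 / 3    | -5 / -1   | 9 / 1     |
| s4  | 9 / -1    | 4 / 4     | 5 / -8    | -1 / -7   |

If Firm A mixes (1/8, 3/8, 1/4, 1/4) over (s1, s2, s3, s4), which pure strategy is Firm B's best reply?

t1

Firm B's best reply maximizes expected payoff against the mix.
t1: (1/8)·7 + (3/8)·5 + (1/4)·(-9) + (1/4)·(-1) = 1/4
t2: (1/8)·9 + (3/8)·(-9) + (1/4)·3 + (1/4)·4 = -1/2
t3: (1/8)·(-8) + (3/8)·7 + (1/4)·(-1) + (1/4)·(-8) = -5/8
t4: (1/8)·(-7) + (3/8)·(-8) + (1/4)·1 + (1/4)·(-7) = -43/8
Highest expected payoff is 1/4, from t1.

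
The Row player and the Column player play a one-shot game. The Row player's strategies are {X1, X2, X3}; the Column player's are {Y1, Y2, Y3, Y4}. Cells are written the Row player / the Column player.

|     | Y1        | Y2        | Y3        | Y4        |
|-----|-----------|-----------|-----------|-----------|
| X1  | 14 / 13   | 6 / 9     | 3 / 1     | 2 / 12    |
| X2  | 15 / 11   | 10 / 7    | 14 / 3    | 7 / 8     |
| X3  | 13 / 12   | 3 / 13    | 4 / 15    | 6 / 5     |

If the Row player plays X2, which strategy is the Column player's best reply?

Y1

With the Row player fixed at X2, the Column player's payoffs are: Y1 → 11, Y2 → 7, Y3 → 3, Y4 → 8.
The maximum is 11, achieved by Y1.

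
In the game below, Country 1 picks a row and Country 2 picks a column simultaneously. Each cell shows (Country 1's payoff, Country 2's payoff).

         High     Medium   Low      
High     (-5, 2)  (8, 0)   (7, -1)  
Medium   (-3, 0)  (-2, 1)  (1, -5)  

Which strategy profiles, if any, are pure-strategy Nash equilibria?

None

Check mutual best responses: a cell is a NE iff neither player can gain by unilaterally deviating.
Country 1's best responses — vs High: Medium (payoff -3); vs Medium: High (payoff 8); vs Low: High (payoff 7).
Country 2's best responses — vs High: High (payoff 2); vs Medium: Medium (payoff 1).
No cell has both players best-responding. For instance, Country 1's best reply to High is Medium, but against Medium Country 2 prefers Medium over High.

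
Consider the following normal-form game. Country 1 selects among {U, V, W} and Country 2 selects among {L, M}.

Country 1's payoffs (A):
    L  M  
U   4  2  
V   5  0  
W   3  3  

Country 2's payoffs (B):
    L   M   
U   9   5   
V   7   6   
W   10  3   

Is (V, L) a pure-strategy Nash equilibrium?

Holding Country 2 at L: Country 1 gets 5 from V, versus 4 from U, 3 from W. No profitable deviation for Country 1.
Holding Country 1 at V: Country 2 gets 7 from L, versus 6 from M. No profitable deviation for Country 2 either.

Yes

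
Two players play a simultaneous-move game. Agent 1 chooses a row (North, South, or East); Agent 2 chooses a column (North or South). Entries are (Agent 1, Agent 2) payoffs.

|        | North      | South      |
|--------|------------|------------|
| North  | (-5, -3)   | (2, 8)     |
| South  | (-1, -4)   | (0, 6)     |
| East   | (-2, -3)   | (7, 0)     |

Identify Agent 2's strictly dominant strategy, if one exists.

Check whether one of Agent 2's strategies beats all alternatives regardless of what the opponent does.
South strictly dominates: vs North: 8 > -3; vs South: 6 > -4; vs East: 0 > -3.

South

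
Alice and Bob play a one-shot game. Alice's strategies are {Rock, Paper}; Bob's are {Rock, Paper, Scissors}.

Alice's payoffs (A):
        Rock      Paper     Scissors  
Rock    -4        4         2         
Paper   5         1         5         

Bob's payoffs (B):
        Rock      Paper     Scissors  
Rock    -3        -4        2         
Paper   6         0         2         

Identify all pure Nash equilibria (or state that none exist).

A profile is a Nash equilibrium when each player is best-responding to the other.
Alice's best responses — vs Rock: Paper (payoff 5); vs Paper: Rock (payoff 4); vs Scissors: Paper (payoff 5).
Bob's best responses — vs Rock: Scissors (payoff 2); vs Paper: Rock (payoff 6).
The only mutual best response is (Paper, Rock); neither player gains by switching there.

(Paper, Rock)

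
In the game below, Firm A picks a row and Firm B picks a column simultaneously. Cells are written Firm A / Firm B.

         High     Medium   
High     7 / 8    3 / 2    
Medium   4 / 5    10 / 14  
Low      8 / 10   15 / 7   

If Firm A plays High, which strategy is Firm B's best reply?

High

With Firm A fixed at High, Firm B's payoffs are: High → 8, Medium → 2.
The maximum is 8, achieved by High.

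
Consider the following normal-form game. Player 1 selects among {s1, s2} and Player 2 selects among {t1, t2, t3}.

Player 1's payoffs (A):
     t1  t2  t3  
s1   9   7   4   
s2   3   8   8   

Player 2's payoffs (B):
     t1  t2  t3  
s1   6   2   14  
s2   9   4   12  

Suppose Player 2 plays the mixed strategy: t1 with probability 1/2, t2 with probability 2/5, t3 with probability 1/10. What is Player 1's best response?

Player 1's best reply maximizes expected payoff against the mix.
s1: (1/2)·9 + (2/5)·7 + (1/10)·4 = 77/10
s2: (1/2)·3 + (2/5)·8 + (1/10)·8 = 11/2
Highest expected payoff is 77/10, from s1.

s1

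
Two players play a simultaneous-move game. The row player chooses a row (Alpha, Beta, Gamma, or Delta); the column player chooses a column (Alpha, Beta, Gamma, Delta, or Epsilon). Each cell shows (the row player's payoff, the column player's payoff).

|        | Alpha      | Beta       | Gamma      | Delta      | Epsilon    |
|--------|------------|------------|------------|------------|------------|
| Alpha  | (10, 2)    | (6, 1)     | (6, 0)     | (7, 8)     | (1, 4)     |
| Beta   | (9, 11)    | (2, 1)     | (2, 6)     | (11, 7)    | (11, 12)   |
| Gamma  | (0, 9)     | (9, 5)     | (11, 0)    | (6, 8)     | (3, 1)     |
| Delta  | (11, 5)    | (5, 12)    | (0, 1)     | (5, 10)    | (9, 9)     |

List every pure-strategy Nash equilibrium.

A profile is a Nash equilibrium when each player is best-responding to the other.
The row player's best responses — vs Alpha: Delta (payoff 11); vs Beta: Gamma (payoff 9); vs Gamma: Gamma (payoff 11); vs Delta: Beta (payoff 11); vs Epsilon: Beta (payoff 11).
The column player's best responses — vs Alpha: Delta (payoff 8); vs Beta: Epsilon (payoff 12); vs Gamma: Alpha (payoff 9); vs Delta: Beta (payoff 12).
The only mutual best response is (Beta, Epsilon); neither player gains by switching there.

(Beta, Epsilon)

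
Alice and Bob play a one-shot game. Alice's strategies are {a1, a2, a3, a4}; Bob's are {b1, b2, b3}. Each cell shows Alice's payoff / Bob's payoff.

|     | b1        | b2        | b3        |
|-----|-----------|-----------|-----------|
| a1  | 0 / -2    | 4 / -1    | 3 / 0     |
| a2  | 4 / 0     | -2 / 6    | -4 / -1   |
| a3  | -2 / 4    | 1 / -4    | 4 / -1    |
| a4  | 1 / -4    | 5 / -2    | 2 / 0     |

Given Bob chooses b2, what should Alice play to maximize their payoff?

With Bob fixed at b2, Alice's payoffs are: a1 → 4, a2 → -2, a3 → 1, a4 → 5.
The maximum is 5, achieved by a4.

a4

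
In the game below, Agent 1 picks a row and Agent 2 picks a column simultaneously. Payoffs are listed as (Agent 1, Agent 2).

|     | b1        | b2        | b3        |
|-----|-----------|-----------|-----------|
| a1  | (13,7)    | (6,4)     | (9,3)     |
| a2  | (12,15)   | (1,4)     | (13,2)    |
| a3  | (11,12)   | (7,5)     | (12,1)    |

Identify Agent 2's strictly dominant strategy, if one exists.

b1

Check whether one of Agent 2's strategies beats all alternatives regardless of what the opponent does.
b1 strictly dominates: vs a1: 7 > each of {4, 3}; vs a2: 15 > each of {4, 2}; vs a3: 12 > each of {5, 1}.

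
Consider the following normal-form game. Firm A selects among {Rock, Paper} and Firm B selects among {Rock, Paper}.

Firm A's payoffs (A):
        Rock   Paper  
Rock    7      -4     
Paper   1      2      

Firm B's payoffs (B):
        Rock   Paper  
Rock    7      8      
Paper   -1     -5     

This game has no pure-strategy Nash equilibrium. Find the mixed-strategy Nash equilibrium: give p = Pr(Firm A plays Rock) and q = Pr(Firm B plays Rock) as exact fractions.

p = 4/5, q = 1/2

Each player's mixing probability is pinned down by making the *other* player indifferent.
Firm B indifferent between Rock and Paper: p·7 + (1−p)·(-1) = p·8 + (1−p)·(-5) ⟹ (-1) + 8p = (-5) + 13p ⟹ p = 4/5.
Firm A indifferent between Rock and Paper: q·7 + (1−q)·(-4) = q·1 + (1−q)·2 ⟹ (-4) + 11q = 2 + (-1)q ⟹ q = 1/2.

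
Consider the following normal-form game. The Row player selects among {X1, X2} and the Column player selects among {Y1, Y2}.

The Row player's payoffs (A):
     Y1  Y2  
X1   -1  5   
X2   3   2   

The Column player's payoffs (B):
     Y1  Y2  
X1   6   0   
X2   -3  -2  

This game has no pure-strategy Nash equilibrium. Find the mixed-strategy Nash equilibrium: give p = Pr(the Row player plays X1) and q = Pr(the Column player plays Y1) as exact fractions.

p = 1/7, q = 3/7

In a mixed NE each player is indifferent between their pure strategies, so the opponent's mix sets the indifference.
The Column player indifferent between Y1 and Y2: p·6 + (1−p)·(-3) = p·0 + (1−p)·(-2) ⟹ (-3) + 9p = (-2) + 2p ⟹ p = 1/7.
The Row player indifferent between X1 and X2: q·(-1) + (1−q)·5 = q·3 + (1−q)·2 ⟹ 5 + (-6)q = 2 + 1q ⟹ q = 3/7.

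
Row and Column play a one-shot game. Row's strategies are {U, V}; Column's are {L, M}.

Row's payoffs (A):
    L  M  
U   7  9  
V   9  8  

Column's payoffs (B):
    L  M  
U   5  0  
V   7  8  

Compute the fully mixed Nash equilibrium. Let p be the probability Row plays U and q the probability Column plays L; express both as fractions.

p = 1/6, q = 1/3

Each player's mixing probability is pinned down by making the *other* player indifferent.
Column indifferent between L and M: p·5 + (1−p)·7 = p·0 + (1−p)·8 ⟹ 7 + (-2)p = 8 + (-8)p ⟹ p = 1/6.
Row indifferent between U and V: q·7 + (1−q)·9 = q·9 + (1−q)·8 ⟹ 9 + (-2)q = 8 + 1q ⟹ q = 1/3.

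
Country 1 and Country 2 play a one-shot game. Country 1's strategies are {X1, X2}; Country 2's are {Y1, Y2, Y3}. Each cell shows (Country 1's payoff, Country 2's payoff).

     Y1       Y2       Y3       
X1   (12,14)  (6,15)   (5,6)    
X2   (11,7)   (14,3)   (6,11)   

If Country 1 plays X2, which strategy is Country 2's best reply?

Y3

With Country 1 fixed at X2, Country 2's payoffs are: Y1 → 7, Y2 → 3, Y3 → 11.
The maximum is 11, achieved by Y3.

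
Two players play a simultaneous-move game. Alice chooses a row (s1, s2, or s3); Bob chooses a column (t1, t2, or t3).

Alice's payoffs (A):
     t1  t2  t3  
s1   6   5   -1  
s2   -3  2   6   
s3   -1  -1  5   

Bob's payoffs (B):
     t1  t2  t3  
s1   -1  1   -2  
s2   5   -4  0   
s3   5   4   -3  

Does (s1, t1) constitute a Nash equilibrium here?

No

Holding Bob at t1: Alice gets 6 from s1, versus -3 from s2, -1 from s3. No profitable deviation for Alice.
Holding Alice at s1: Bob gets -1 from t1 but could get 1 by switching to t2. Bob has a profitable deviation.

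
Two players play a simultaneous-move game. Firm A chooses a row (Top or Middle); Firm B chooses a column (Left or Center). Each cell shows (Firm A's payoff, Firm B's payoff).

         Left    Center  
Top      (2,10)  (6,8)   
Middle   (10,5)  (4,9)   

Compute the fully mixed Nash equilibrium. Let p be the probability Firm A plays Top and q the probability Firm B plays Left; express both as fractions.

In a mixed NE each player is indifferent between their pure strategies, so the opponent's mix sets the indifference.
Firm B indifferent between Left and Center: p·10 + (1−p)·5 = p·8 + (1−p)·9 ⟹ 5 + 5p = 9 + (-1)p ⟹ p = 2/3.
Firm A indifferent between Top and Middle: q·2 + (1−q)·6 = q·10 + (1−q)·4 ⟹ 6 + (-4)q = 4 + 6q ⟹ q = 1/5.

p = 2/3, q = 1/5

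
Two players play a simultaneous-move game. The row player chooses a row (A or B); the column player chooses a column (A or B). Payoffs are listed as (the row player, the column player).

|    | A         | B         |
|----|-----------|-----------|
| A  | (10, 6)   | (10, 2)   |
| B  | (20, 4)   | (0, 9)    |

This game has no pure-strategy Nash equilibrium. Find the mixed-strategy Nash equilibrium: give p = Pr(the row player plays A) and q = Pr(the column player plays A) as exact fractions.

Each player's mixing probability is pinned down by making the *other* player indifferent.
The column player indifferent between A and B: p·6 + (1−p)·4 = p·2 + (1−p)·9 ⟹ 4 + 2p = 9 + (-7)p ⟹ p = 5/9.
The row player indifferent between A and B: q·10 + (1−q)·10 = q·20 + (1−q)·0 ⟹ 10 + 0q = 0 + 20q ⟹ q = 1/2.

p = 5/9, q = 1/2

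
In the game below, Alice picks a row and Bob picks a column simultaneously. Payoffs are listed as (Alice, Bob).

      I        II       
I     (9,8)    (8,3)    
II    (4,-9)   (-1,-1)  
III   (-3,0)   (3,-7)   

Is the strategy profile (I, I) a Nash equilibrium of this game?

Yes

Holding Bob at I: Alice gets 9 from I, versus 4 from II, -3 from III. No profitable deviation for Alice.
Holding Alice at I: Bob gets 8 from I, versus 3 from II. No profitable deviation for Bob either.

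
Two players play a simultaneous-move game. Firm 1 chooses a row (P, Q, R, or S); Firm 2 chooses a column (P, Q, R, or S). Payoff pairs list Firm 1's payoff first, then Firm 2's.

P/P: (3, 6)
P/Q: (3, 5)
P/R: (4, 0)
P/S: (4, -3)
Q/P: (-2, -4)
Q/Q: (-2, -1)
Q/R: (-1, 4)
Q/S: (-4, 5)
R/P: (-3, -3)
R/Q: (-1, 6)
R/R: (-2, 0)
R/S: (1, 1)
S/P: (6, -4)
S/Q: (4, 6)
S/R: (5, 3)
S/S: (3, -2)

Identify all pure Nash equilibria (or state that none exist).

A profile is a Nash equilibrium when each player is best-responding to the other.
Firm 1's best responses — vs P: S (payoff 6); vs Q: S (payoff 4); vs R: S (payoff 5); vs S: P (payoff 4).
Firm 2's best responses — vs P: P (payoff 6); vs Q: S (payoff 5); vs R: Q (payoff 6); vs S: Q (payoff 6).
The only mutual best response is (S, Q); neither player gains by switching there.

(S, Q)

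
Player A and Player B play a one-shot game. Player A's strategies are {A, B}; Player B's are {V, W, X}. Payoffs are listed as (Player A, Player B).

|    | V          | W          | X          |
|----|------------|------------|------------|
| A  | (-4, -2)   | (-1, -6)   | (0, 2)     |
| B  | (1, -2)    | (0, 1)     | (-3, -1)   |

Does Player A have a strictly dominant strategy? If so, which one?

No strictly dominant strategy

A strategy is strictly dominant if it gives Player A a strictly higher payoff than every other strategy, against every choice by the opponent.
A is not dominant: against V, B gives 1 > -4.
B is not dominant: against X, A gives 0 > -3.
No single strategy is best against every opponent action.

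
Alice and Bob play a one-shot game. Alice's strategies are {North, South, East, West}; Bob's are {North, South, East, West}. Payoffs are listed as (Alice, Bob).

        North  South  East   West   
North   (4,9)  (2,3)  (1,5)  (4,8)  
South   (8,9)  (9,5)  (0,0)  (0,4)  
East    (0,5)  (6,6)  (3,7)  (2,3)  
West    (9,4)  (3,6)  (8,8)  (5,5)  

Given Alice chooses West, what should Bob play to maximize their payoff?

East

With Alice fixed at West, Bob's payoffs are: North → 4, South → 6, East → 8, West → 5.
The maximum is 8, achieved by East.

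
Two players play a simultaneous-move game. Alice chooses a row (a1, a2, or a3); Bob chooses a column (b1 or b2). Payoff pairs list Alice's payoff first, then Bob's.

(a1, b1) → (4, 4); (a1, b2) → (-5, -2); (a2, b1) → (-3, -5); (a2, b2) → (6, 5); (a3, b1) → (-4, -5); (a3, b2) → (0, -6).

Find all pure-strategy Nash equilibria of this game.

(a1, b1) and (a2, b2)

A profile is a Nash equilibrium when each player is best-responding to the other.
Alice's best responses — vs b1: a1 (payoff 4); vs b2: a2 (payoff 6).
Bob's best responses — vs a1: b1 (payoff 4); vs a2: b2 (payoff 5); vs a3: b1 (payoff -5).
Mutual best responses occur at (a1, b1) and (a2, b2); at each, neither player gains by switching.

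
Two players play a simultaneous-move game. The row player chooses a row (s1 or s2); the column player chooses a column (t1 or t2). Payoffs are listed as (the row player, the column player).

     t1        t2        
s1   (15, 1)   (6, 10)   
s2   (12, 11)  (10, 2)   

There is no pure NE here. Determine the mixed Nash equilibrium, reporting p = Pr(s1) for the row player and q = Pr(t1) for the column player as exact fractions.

Each player's mixing probability is pinned down by making the *other* player indifferent.
The column player indifferent between t1 and t2: p·1 + (1−p)·11 = p·10 + (1−p)·2 ⟹ 11 + (-10)p = 2 + 8p ⟹ p = 1/2.
The row player indifferent between s1 and s2: q·15 + (1−q)·6 = q·12 + (1−q)·10 ⟹ 6 + 9q = 10 + 2q ⟹ q = 4/7.

p = 1/2, q = 4/7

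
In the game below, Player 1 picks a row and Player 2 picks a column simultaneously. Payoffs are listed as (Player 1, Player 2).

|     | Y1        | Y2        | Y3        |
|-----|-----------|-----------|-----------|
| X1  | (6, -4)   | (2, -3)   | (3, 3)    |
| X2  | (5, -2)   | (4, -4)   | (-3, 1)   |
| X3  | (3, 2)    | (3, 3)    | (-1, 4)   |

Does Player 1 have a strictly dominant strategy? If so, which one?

A strategy is strictly dominant if it gives Player 1 a strictly higher payoff than every other strategy, against every choice by the opponent.
X1 is not dominant: against Y2, X2 gives 4 > 2.
X2 is not dominant: against Y1, X1 gives 6 > 5.
X3 is not dominant: against Y1, X1 gives 6 > 3.
No single strategy is best against every opponent action.

No strictly dominant strategy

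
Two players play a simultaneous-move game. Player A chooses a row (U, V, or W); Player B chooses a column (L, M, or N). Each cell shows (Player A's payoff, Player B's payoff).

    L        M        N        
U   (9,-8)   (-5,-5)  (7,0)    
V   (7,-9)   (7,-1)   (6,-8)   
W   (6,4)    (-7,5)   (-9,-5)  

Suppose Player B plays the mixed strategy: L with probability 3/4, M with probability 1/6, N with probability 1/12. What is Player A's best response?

Player A's best reply maximizes expected payoff against the mix.
U: (3/4)·9 + (1/6)·(-5) + (1/12)·7 = 13/2
V: (3/4)·7 + (1/6)·7 + (1/12)·6 = 83/12
W: (3/4)·6 + (1/6)·(-7) + (1/12)·(-9) = 31/12
Highest expected payoff is 83/12, from V.

V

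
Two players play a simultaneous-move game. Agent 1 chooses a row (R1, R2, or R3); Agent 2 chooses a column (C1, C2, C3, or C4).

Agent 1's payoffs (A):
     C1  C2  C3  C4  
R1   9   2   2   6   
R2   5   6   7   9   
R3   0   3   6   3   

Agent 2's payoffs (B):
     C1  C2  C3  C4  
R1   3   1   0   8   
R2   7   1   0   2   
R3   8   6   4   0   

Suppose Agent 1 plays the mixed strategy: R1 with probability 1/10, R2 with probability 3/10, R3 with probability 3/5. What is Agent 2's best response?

C1

Agent 2's best reply maximizes expected payoff against the mix.
C1: (1/10)·3 + (3/10)·7 + (3/5)·8 = 36/5
C2: (1/10)·1 + (3/10)·1 + (3/5)·6 = 4
C3: (1/10)·0 + (3/10)·0 + (3/5)·4 = 12/5
C4: (1/10)·8 + (3/10)·2 + (3/5)·0 = 7/5
Highest expected payoff is 36/5, from C1.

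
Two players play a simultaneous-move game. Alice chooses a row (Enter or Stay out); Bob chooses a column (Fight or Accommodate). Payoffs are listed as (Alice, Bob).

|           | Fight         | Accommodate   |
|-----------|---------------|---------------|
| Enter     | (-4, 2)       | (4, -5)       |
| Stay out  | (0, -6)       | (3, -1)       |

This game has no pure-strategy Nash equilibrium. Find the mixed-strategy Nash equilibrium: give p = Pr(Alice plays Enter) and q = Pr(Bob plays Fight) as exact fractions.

p = 5/12, q = 1/5

Each player's mixing probability is pinned down by making the *other* player indifferent.
Bob indifferent between Fight and Accommodate: p·2 + (1−p)·(-6) = p·(-5) + (1−p)·(-1) ⟹ (-6) + 8p = (-1) + (-4)p ⟹ p = 5/12.
Alice indifferent between Enter and Stay out: q·(-4) + (1−q)·4 = q·0 + (1−q)·3 ⟹ 4 + (-8)q = 3 + (-3)q ⟹ q = 1/5.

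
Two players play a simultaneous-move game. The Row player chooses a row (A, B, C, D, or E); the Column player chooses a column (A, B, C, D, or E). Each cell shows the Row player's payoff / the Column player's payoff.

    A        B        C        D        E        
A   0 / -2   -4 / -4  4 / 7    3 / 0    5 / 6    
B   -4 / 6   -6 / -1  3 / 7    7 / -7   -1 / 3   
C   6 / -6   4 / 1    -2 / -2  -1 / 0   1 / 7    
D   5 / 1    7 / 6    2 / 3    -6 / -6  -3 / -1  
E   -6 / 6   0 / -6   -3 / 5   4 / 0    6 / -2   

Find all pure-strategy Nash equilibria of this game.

(A, C) and (D, B)

Find each player's best response to every opponent strategy; NE are the intersections.
The Row player's best responses — vs A: C (payoff 6); vs B: D (payoff 7); vs C: A (payoff 4); vs D: B (payoff 7); vs E: E (payoff 6).
The Column player's best responses — vs A: C (payoff 7); vs B: C (payoff 7); vs C: E (payoff 7); vs D: B (payoff 6); vs E: A (payoff 6).
Mutual best responses occur at (A, C) and (D, B); at each, neither player gains by switching.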